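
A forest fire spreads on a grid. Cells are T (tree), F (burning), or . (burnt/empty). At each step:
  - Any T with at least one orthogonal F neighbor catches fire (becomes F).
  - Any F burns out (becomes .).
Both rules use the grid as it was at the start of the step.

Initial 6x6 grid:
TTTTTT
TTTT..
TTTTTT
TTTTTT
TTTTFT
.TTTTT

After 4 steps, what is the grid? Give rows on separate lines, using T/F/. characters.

Step 1: 4 trees catch fire, 1 burn out
  TTTTTT
  TTTT..
  TTTTTT
  TTTTFT
  TTTF.F
  .TTTFT
Step 2: 6 trees catch fire, 4 burn out
  TTTTTT
  TTTT..
  TTTTFT
  TTTF.F
  TTF...
  .TTF.F
Step 3: 5 trees catch fire, 6 burn out
  TTTTTT
  TTTT..
  TTTF.F
  TTF...
  TF....
  .TF...
Step 4: 5 trees catch fire, 5 burn out
  TTTTTT
  TTTF..
  TTF...
  TF....
  F.....
  .F....

TTTTTT
TTTF..
TTF...
TF....
F.....
.F....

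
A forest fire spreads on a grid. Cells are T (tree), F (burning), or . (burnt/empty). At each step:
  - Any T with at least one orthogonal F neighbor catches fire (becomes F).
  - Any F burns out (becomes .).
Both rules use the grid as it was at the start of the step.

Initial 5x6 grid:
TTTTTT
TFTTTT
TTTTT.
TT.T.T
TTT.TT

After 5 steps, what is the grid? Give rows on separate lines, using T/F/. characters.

Step 1: 4 trees catch fire, 1 burn out
  TFTTTT
  F.FTTT
  TFTTT.
  TT.T.T
  TTT.TT
Step 2: 6 trees catch fire, 4 burn out
  F.FTTT
  ...FTT
  F.FTT.
  TF.T.T
  TTT.TT
Step 3: 5 trees catch fire, 6 burn out
  ...FTT
  ....FT
  ...FT.
  F..T.T
  TFT.TT
Step 4: 6 trees catch fire, 5 burn out
  ....FT
  .....F
  ....F.
  ...F.T
  F.F.TT
Step 5: 1 trees catch fire, 6 burn out
  .....F
  ......
  ......
  .....T
  ....TT

.....F
......
......
.....T
....TT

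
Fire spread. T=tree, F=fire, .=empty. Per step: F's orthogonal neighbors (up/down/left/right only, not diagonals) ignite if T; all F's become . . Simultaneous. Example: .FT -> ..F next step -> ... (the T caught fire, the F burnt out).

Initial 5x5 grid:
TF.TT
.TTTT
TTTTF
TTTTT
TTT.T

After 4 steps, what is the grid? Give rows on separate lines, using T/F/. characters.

Step 1: 5 trees catch fire, 2 burn out
  F..TT
  .FTTF
  TTTF.
  TTTTF
  TTT.T
Step 2: 7 trees catch fire, 5 burn out
  ...TF
  ..FF.
  TFF..
  TTTF.
  TTT.F
Step 3: 4 trees catch fire, 7 burn out
  ...F.
  .....
  F....
  TFF..
  TTT..
Step 4: 3 trees catch fire, 4 burn out
  .....
  .....
  .....
  F....
  TFF..

.....
.....
.....
F....
TFF..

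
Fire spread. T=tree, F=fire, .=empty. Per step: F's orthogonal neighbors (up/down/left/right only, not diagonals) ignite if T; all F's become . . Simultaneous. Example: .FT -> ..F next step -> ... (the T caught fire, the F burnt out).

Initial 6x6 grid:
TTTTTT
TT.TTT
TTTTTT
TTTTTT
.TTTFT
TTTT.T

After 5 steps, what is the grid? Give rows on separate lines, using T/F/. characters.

Step 1: 3 trees catch fire, 1 burn out
  TTTTTT
  TT.TTT
  TTTTTT
  TTTTFT
  .TTF.F
  TTTT.T
Step 2: 6 trees catch fire, 3 burn out
  TTTTTT
  TT.TTT
  TTTTFT
  TTTF.F
  .TF...
  TTTF.F
Step 3: 6 trees catch fire, 6 burn out
  TTTTTT
  TT.TFT
  TTTF.F
  TTF...
  .F....
  TTF...
Step 4: 6 trees catch fire, 6 burn out
  TTTTFT
  TT.F.F
  TTF...
  TF....
  ......
  TF....
Step 5: 5 trees catch fire, 6 burn out
  TTTF.F
  TT....
  TF....
  F.....
  ......
  F.....

TTTF.F
TT....
TF....
F.....
......
F.....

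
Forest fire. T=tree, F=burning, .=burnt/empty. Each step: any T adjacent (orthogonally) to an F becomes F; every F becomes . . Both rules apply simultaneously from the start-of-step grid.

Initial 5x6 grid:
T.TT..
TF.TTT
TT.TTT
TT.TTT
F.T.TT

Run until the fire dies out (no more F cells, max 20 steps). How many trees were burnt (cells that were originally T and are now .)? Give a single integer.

Step 1: +3 fires, +2 burnt (F count now 3)
Step 2: +3 fires, +3 burnt (F count now 3)
Step 3: +0 fires, +3 burnt (F count now 0)
Fire out after step 3
Initially T: 20, now '.': 16
Total burnt (originally-T cells now '.'): 6

Answer: 6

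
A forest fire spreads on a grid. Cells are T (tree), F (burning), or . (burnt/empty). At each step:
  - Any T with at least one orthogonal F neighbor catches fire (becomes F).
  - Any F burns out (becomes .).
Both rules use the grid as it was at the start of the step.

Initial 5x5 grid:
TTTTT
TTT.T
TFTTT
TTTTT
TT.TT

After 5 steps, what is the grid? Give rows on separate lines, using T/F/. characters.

Step 1: 4 trees catch fire, 1 burn out
  TTTTT
  TFT.T
  F.FTT
  TFTTT
  TT.TT
Step 2: 7 trees catch fire, 4 burn out
  TFTTT
  F.F.T
  ...FT
  F.FTT
  TF.TT
Step 3: 5 trees catch fire, 7 burn out
  F.FTT
  ....T
  ....F
  ...FT
  F..TT
Step 4: 4 trees catch fire, 5 burn out
  ...FT
  ....F
  .....
  ....F
  ...FT
Step 5: 2 trees catch fire, 4 burn out
  ....F
  .....
  .....
  .....
  ....F

....F
.....
.....
.....
....F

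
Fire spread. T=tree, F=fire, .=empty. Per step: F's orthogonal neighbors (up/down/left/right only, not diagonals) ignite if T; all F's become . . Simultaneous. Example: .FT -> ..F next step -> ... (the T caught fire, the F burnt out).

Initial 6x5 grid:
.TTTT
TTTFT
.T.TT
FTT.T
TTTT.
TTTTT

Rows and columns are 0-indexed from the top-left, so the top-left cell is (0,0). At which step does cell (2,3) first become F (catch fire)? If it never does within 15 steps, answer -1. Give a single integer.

Step 1: cell (2,3)='F' (+6 fires, +2 burnt)
  -> target ignites at step 1
Step 2: cell (2,3)='.' (+8 fires, +6 burnt)
Step 3: cell (2,3)='.' (+5 fires, +8 burnt)
Step 4: cell (2,3)='.' (+2 fires, +5 burnt)
Step 5: cell (2,3)='.' (+1 fires, +2 burnt)
Step 6: cell (2,3)='.' (+1 fires, +1 burnt)
Step 7: cell (2,3)='.' (+0 fires, +1 burnt)
  fire out at step 7

1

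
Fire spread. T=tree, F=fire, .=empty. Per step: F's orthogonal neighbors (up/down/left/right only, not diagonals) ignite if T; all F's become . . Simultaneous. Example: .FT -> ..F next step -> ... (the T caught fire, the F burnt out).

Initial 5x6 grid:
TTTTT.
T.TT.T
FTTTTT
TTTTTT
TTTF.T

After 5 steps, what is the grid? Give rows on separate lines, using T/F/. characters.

Step 1: 5 trees catch fire, 2 burn out
  TTTTT.
  F.TT.T
  .FTTTT
  FTTFTT
  TTF..T
Step 2: 8 trees catch fire, 5 burn out
  FTTTT.
  ..TT.T
  ..FFTT
  .FF.FT
  FF...T
Step 3: 5 trees catch fire, 8 burn out
  .FTTT.
  ..FF.T
  ....FT
  .....F
  .....T
Step 4: 4 trees catch fire, 5 burn out
  ..FFT.
  .....T
  .....F
  ......
  .....F
Step 5: 2 trees catch fire, 4 burn out
  ....F.
  .....F
  ......
  ......
  ......

....F.
.....F
......
......
......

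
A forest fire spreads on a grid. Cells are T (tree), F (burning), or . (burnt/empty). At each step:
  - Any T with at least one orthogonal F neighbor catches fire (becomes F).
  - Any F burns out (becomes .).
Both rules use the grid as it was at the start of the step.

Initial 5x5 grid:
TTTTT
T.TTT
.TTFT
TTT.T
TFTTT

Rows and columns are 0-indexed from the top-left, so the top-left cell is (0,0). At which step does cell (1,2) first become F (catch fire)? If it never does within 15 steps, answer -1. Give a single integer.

Step 1: cell (1,2)='T' (+6 fires, +2 burnt)
Step 2: cell (1,2)='F' (+8 fires, +6 burnt)
  -> target ignites at step 2
Step 3: cell (1,2)='.' (+3 fires, +8 burnt)
Step 4: cell (1,2)='.' (+1 fires, +3 burnt)
Step 5: cell (1,2)='.' (+1 fires, +1 burnt)
Step 6: cell (1,2)='.' (+1 fires, +1 burnt)
Step 7: cell (1,2)='.' (+0 fires, +1 burnt)
  fire out at step 7

2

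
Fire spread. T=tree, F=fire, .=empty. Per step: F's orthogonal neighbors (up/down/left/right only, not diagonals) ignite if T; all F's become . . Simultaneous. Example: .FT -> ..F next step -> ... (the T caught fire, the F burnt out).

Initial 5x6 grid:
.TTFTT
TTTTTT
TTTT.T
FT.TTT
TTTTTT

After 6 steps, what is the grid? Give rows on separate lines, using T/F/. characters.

Step 1: 6 trees catch fire, 2 burn out
  .TF.FT
  TTTFTT
  FTTT.T
  .F.TTT
  FTTTTT
Step 2: 8 trees catch fire, 6 burn out
  .F...F
  FTF.FT
  .FTF.T
  ...TTT
  .FTTTT
Step 3: 5 trees catch fire, 8 burn out
  ......
  .F...F
  ..F..T
  ...FTT
  ..FTTT
Step 4: 3 trees catch fire, 5 burn out
  ......
  ......
  .....F
  ....FT
  ...FTT
Step 5: 2 trees catch fire, 3 burn out
  ......
  ......
  ......
  .....F
  ....FT
Step 6: 1 trees catch fire, 2 burn out
  ......
  ......
  ......
  ......
  .....F

......
......
......
......
.....F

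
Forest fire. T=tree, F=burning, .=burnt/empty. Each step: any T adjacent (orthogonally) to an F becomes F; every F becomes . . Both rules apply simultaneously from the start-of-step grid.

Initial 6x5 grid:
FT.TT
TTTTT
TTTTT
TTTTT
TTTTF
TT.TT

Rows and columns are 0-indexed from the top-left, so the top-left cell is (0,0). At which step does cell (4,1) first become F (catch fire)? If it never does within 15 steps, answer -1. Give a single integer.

Step 1: cell (4,1)='T' (+5 fires, +2 burnt)
Step 2: cell (4,1)='T' (+6 fires, +5 burnt)
Step 3: cell (4,1)='F' (+7 fires, +6 burnt)
  -> target ignites at step 3
Step 4: cell (4,1)='.' (+6 fires, +7 burnt)
Step 5: cell (4,1)='.' (+2 fires, +6 burnt)
Step 6: cell (4,1)='.' (+0 fires, +2 burnt)
  fire out at step 6

3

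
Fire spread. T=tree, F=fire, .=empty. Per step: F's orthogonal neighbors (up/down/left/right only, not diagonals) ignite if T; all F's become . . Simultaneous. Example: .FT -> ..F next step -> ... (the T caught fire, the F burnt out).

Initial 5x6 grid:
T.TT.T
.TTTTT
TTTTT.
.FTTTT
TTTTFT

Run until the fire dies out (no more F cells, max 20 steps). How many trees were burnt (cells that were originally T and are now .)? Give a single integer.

Answer: 22

Derivation:
Step 1: +6 fires, +2 burnt (F count now 6)
Step 2: +8 fires, +6 burnt (F count now 8)
Step 3: +3 fires, +8 burnt (F count now 3)
Step 4: +3 fires, +3 burnt (F count now 3)
Step 5: +2 fires, +3 burnt (F count now 2)
Step 6: +0 fires, +2 burnt (F count now 0)
Fire out after step 6
Initially T: 23, now '.': 29
Total burnt (originally-T cells now '.'): 22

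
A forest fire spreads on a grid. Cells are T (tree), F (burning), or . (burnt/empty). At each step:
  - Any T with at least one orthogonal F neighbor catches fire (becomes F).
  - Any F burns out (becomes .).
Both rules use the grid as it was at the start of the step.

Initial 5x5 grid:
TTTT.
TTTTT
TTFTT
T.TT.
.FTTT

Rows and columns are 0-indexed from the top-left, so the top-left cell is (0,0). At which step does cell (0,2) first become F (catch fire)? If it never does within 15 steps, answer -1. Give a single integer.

Step 1: cell (0,2)='T' (+5 fires, +2 burnt)
Step 2: cell (0,2)='F' (+7 fires, +5 burnt)
  -> target ignites at step 2
Step 3: cell (0,2)='.' (+6 fires, +7 burnt)
Step 4: cell (0,2)='.' (+1 fires, +6 burnt)
Step 5: cell (0,2)='.' (+0 fires, +1 burnt)
  fire out at step 5

2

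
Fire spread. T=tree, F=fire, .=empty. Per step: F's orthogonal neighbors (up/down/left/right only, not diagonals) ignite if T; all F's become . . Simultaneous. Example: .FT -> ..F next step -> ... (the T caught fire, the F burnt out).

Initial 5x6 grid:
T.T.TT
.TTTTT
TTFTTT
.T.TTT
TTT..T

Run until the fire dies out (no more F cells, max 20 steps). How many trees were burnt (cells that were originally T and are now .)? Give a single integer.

Step 1: +3 fires, +1 burnt (F count now 3)
Step 2: +7 fires, +3 burnt (F count now 7)
Step 3: +4 fires, +7 burnt (F count now 4)
Step 4: +5 fires, +4 burnt (F count now 5)
Step 5: +2 fires, +5 burnt (F count now 2)
Step 6: +0 fires, +2 burnt (F count now 0)
Fire out after step 6
Initially T: 22, now '.': 29
Total burnt (originally-T cells now '.'): 21

Answer: 21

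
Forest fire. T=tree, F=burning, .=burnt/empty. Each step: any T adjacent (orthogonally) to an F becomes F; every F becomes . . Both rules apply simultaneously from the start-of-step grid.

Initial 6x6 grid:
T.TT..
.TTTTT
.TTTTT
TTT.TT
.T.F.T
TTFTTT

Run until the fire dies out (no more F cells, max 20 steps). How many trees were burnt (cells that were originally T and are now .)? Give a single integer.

Answer: 24

Derivation:
Step 1: +2 fires, +2 burnt (F count now 2)
Step 2: +3 fires, +2 burnt (F count now 3)
Step 3: +2 fires, +3 burnt (F count now 2)
Step 4: +4 fires, +2 burnt (F count now 4)
Step 5: +3 fires, +4 burnt (F count now 3)
Step 6: +4 fires, +3 burnt (F count now 4)
Step 7: +4 fires, +4 burnt (F count now 4)
Step 8: +2 fires, +4 burnt (F count now 2)
Step 9: +0 fires, +2 burnt (F count now 0)
Fire out after step 9
Initially T: 25, now '.': 35
Total burnt (originally-T cells now '.'): 24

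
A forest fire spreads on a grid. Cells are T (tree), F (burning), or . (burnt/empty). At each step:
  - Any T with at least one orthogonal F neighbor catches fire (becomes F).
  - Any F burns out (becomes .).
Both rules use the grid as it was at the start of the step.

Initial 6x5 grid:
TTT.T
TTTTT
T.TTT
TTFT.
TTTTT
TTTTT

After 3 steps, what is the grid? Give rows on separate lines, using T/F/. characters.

Step 1: 4 trees catch fire, 1 burn out
  TTT.T
  TTTTT
  T.FTT
  TF.F.
  TTFTT
  TTTTT
Step 2: 6 trees catch fire, 4 burn out
  TTT.T
  TTFTT
  T..FT
  F....
  TF.FT
  TTFTT
Step 3: 9 trees catch fire, 6 burn out
  TTF.T
  TF.FT
  F...F
  .....
  F...F
  TF.FT

TTF.T
TF.FT
F...F
.....
F...F
TF.FT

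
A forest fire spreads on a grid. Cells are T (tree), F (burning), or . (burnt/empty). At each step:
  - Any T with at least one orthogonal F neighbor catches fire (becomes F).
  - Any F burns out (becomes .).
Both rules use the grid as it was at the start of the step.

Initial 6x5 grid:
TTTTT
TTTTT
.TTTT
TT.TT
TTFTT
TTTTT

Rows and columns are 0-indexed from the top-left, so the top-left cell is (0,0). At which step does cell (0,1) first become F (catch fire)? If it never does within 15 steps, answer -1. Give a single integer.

Step 1: cell (0,1)='T' (+3 fires, +1 burnt)
Step 2: cell (0,1)='T' (+6 fires, +3 burnt)
Step 3: cell (0,1)='T' (+6 fires, +6 burnt)
Step 4: cell (0,1)='T' (+4 fires, +6 burnt)
Step 5: cell (0,1)='F' (+5 fires, +4 burnt)
  -> target ignites at step 5
Step 6: cell (0,1)='.' (+3 fires, +5 burnt)
Step 7: cell (0,1)='.' (+0 fires, +3 burnt)
  fire out at step 7

5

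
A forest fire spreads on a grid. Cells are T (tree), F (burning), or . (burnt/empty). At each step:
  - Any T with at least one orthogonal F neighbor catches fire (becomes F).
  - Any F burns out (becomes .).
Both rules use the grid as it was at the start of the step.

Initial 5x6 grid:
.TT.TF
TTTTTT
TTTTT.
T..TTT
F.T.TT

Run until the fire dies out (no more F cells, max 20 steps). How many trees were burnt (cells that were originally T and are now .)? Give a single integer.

Step 1: +3 fires, +2 burnt (F count now 3)
Step 2: +2 fires, +3 burnt (F count now 2)
Step 3: +4 fires, +2 burnt (F count now 4)
Step 4: +5 fires, +4 burnt (F count now 5)
Step 5: +5 fires, +5 burnt (F count now 5)
Step 6: +1 fires, +5 burnt (F count now 1)
Step 7: +0 fires, +1 burnt (F count now 0)
Fire out after step 7
Initially T: 21, now '.': 29
Total burnt (originally-T cells now '.'): 20

Answer: 20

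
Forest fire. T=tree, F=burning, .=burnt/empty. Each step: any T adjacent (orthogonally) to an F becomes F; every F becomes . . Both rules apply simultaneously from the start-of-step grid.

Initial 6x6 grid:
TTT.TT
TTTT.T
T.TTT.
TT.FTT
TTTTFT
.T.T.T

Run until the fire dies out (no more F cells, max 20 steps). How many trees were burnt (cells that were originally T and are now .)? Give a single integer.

Answer: 23

Derivation:
Step 1: +4 fires, +2 burnt (F count now 4)
Step 2: +7 fires, +4 burnt (F count now 7)
Step 3: +2 fires, +7 burnt (F count now 2)
Step 4: +5 fires, +2 burnt (F count now 5)
Step 5: +3 fires, +5 burnt (F count now 3)
Step 6: +2 fires, +3 burnt (F count now 2)
Step 7: +0 fires, +2 burnt (F count now 0)
Fire out after step 7
Initially T: 26, now '.': 33
Total burnt (originally-T cells now '.'): 23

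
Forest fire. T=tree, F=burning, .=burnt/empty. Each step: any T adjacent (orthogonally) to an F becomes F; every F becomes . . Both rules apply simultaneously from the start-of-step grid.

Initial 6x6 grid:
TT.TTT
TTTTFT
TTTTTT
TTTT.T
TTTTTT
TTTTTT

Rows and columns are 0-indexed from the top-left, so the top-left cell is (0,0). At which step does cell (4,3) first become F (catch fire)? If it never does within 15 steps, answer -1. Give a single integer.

Step 1: cell (4,3)='T' (+4 fires, +1 burnt)
Step 2: cell (4,3)='T' (+5 fires, +4 burnt)
Step 3: cell (4,3)='T' (+4 fires, +5 burnt)
Step 4: cell (4,3)='F' (+6 fires, +4 burnt)
  -> target ignites at step 4
Step 5: cell (4,3)='.' (+7 fires, +6 burnt)
Step 6: cell (4,3)='.' (+4 fires, +7 burnt)
Step 7: cell (4,3)='.' (+2 fires, +4 burnt)
Step 8: cell (4,3)='.' (+1 fires, +2 burnt)
Step 9: cell (4,3)='.' (+0 fires, +1 burnt)
  fire out at step 9

4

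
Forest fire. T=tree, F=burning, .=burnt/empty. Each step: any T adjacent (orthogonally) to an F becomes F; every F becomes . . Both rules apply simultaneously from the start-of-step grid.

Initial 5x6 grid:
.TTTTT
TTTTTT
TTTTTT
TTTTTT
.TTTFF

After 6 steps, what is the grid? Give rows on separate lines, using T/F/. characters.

Step 1: 3 trees catch fire, 2 burn out
  .TTTTT
  TTTTTT
  TTTTTT
  TTTTFF
  .TTF..
Step 2: 4 trees catch fire, 3 burn out
  .TTTTT
  TTTTTT
  TTTTFF
  TTTF..
  .TF...
Step 3: 5 trees catch fire, 4 burn out
  .TTTTT
  TTTTFF
  TTTF..
  TTF...
  .F....
Step 4: 5 trees catch fire, 5 burn out
  .TTTFF
  TTTF..
  TTF...
  TF....
  ......
Step 5: 4 trees catch fire, 5 burn out
  .TTF..
  TTF...
  TF....
  F.....
  ......
Step 6: 3 trees catch fire, 4 burn out
  .TF...
  TF....
  F.....
  ......
  ......

.TF...
TF....
F.....
......
......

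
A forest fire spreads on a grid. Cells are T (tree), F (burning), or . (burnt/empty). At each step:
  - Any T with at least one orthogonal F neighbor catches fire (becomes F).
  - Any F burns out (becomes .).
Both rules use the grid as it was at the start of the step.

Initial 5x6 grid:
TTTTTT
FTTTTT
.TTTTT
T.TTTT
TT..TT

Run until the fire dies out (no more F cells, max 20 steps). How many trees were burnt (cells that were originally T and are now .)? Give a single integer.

Step 1: +2 fires, +1 burnt (F count now 2)
Step 2: +3 fires, +2 burnt (F count now 3)
Step 3: +3 fires, +3 burnt (F count now 3)
Step 4: +4 fires, +3 burnt (F count now 4)
Step 5: +4 fires, +4 burnt (F count now 4)
Step 6: +3 fires, +4 burnt (F count now 3)
Step 7: +2 fires, +3 burnt (F count now 2)
Step 8: +1 fires, +2 burnt (F count now 1)
Step 9: +0 fires, +1 burnt (F count now 0)
Fire out after step 9
Initially T: 25, now '.': 27
Total burnt (originally-T cells now '.'): 22

Answer: 22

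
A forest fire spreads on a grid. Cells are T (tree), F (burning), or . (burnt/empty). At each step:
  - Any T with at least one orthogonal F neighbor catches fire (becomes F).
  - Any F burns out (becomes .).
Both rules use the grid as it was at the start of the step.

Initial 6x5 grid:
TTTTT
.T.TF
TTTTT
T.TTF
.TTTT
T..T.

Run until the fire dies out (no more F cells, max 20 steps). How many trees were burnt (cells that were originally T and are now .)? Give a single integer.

Step 1: +5 fires, +2 burnt (F count now 5)
Step 2: +4 fires, +5 burnt (F count now 4)
Step 3: +4 fires, +4 burnt (F count now 4)
Step 4: +3 fires, +4 burnt (F count now 3)
Step 5: +3 fires, +3 burnt (F count now 3)
Step 6: +1 fires, +3 burnt (F count now 1)
Step 7: +0 fires, +1 burnt (F count now 0)
Fire out after step 7
Initially T: 21, now '.': 29
Total burnt (originally-T cells now '.'): 20

Answer: 20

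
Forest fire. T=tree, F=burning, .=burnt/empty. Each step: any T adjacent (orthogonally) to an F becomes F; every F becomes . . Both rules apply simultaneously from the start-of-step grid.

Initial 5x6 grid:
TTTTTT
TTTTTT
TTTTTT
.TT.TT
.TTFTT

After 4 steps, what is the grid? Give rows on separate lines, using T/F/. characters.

Step 1: 2 trees catch fire, 1 burn out
  TTTTTT
  TTTTTT
  TTTTTT
  .TT.TT
  .TF.FT
Step 2: 4 trees catch fire, 2 burn out
  TTTTTT
  TTTTTT
  TTTTTT
  .TF.FT
  .F...F
Step 3: 4 trees catch fire, 4 burn out
  TTTTTT
  TTTTTT
  TTFTFT
  .F...F
  ......
Step 4: 5 trees catch fire, 4 burn out
  TTTTTT
  TTFTFT
  TF.F.F
  ......
  ......

TTTTTT
TTFTFT
TF.F.F
......
......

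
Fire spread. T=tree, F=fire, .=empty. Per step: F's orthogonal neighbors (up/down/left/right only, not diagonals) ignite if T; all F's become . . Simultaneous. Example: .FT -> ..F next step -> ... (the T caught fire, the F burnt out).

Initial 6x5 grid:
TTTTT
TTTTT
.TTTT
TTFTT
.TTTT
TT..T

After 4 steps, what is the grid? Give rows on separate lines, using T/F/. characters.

Step 1: 4 trees catch fire, 1 burn out
  TTTTT
  TTTTT
  .TFTT
  TF.FT
  .TFTT
  TT..T
Step 2: 7 trees catch fire, 4 burn out
  TTTTT
  TTFTT
  .F.FT
  F...F
  .F.FT
  TT..T
Step 3: 6 trees catch fire, 7 burn out
  TTFTT
  TF.FT
  ....F
  .....
  ....F
  TF..T
Step 4: 6 trees catch fire, 6 burn out
  TF.FT
  F...F
  .....
  .....
  .....
  F...F

TF.FT
F...F
.....
.....
.....
F...F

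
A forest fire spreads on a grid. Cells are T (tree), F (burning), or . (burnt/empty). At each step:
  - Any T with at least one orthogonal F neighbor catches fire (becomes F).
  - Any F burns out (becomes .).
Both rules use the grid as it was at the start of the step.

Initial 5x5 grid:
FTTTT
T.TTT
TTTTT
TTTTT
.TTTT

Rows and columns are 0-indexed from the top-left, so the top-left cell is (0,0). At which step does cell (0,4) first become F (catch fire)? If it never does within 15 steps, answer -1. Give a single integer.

Step 1: cell (0,4)='T' (+2 fires, +1 burnt)
Step 2: cell (0,4)='T' (+2 fires, +2 burnt)
Step 3: cell (0,4)='T' (+4 fires, +2 burnt)
Step 4: cell (0,4)='F' (+4 fires, +4 burnt)
  -> target ignites at step 4
Step 5: cell (0,4)='.' (+4 fires, +4 burnt)
Step 6: cell (0,4)='.' (+3 fires, +4 burnt)
Step 7: cell (0,4)='.' (+2 fires, +3 burnt)
Step 8: cell (0,4)='.' (+1 fires, +2 burnt)
Step 9: cell (0,4)='.' (+0 fires, +1 burnt)
  fire out at step 9

4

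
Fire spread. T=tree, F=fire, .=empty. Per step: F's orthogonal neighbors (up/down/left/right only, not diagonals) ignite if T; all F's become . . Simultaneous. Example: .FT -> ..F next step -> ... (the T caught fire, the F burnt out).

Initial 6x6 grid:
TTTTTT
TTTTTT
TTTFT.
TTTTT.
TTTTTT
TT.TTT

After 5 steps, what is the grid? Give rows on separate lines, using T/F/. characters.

Step 1: 4 trees catch fire, 1 burn out
  TTTTTT
  TTTFTT
  TTF.F.
  TTTFT.
  TTTTTT
  TT.TTT
Step 2: 7 trees catch fire, 4 burn out
  TTTFTT
  TTF.FT
  TF....
  TTF.F.
  TTTFTT
  TT.TTT
Step 3: 9 trees catch fire, 7 burn out
  TTF.FT
  TF...F
  F.....
  TF....
  TTF.FT
  TT.FTT
Step 4: 7 trees catch fire, 9 burn out
  TF...F
  F.....
  ......
  F.....
  TF...F
  TT..FT
Step 5: 4 trees catch fire, 7 burn out
  F.....
  ......
  ......
  ......
  F.....
  TF...F

F.....
......
......
......
F.....
TF...F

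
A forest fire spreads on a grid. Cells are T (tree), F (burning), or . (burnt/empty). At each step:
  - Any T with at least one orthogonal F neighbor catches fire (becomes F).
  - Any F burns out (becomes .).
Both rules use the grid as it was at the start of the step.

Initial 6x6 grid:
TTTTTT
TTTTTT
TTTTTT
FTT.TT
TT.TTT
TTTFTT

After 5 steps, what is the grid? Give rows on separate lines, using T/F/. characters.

Step 1: 6 trees catch fire, 2 burn out
  TTTTTT
  TTTTTT
  FTTTTT
  .FT.TT
  FT.FTT
  TTF.FT
Step 2: 8 trees catch fire, 6 burn out
  TTTTTT
  FTTTTT
  .FTTTT
  ..F.TT
  .F..FT
  FF...F
Step 3: 5 trees catch fire, 8 burn out
  FTTTTT
  .FTTTT
  ..FTTT
  ....FT
  .....F
  ......
Step 4: 5 trees catch fire, 5 burn out
  .FTTTT
  ..FTTT
  ...FFT
  .....F
  ......
  ......
Step 5: 4 trees catch fire, 5 burn out
  ..FTTT
  ...FFT
  .....F
  ......
  ......
  ......

..FTTT
...FFT
.....F
......
......
......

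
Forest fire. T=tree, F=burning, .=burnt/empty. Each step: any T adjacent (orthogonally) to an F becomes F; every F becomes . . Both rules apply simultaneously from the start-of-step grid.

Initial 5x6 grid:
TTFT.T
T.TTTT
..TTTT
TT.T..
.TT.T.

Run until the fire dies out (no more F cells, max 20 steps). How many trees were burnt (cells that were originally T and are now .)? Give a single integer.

Step 1: +3 fires, +1 burnt (F count now 3)
Step 2: +3 fires, +3 burnt (F count now 3)
Step 3: +3 fires, +3 burnt (F count now 3)
Step 4: +3 fires, +3 burnt (F count now 3)
Step 5: +2 fires, +3 burnt (F count now 2)
Step 6: +0 fires, +2 burnt (F count now 0)
Fire out after step 6
Initially T: 19, now '.': 25
Total burnt (originally-T cells now '.'): 14

Answer: 14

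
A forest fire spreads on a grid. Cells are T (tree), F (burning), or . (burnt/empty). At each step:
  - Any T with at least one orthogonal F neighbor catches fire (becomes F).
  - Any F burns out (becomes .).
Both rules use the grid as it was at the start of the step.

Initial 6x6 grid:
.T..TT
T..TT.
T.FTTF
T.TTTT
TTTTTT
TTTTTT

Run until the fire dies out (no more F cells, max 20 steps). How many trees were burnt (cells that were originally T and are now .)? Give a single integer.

Step 1: +4 fires, +2 burnt (F count now 4)
Step 2: +6 fires, +4 burnt (F count now 6)
Step 3: +6 fires, +6 burnt (F count now 6)
Step 4: +5 fires, +6 burnt (F count now 5)
Step 5: +2 fires, +5 burnt (F count now 2)
Step 6: +1 fires, +2 burnt (F count now 1)
Step 7: +1 fires, +1 burnt (F count now 1)
Step 8: +0 fires, +1 burnt (F count now 0)
Fire out after step 8
Initially T: 26, now '.': 35
Total burnt (originally-T cells now '.'): 25

Answer: 25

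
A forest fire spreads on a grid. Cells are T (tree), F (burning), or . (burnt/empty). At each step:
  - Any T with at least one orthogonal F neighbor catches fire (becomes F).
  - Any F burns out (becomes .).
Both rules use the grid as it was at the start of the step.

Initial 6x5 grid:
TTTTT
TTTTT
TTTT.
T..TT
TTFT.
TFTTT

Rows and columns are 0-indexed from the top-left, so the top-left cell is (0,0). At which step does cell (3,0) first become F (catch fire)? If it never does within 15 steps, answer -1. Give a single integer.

Step 1: cell (3,0)='T' (+4 fires, +2 burnt)
Step 2: cell (3,0)='T' (+3 fires, +4 burnt)
Step 3: cell (3,0)='F' (+4 fires, +3 burnt)
  -> target ignites at step 3
Step 4: cell (3,0)='.' (+3 fires, +4 burnt)
Step 5: cell (3,0)='.' (+5 fires, +3 burnt)
Step 6: cell (3,0)='.' (+4 fires, +5 burnt)
Step 7: cell (3,0)='.' (+1 fires, +4 burnt)
Step 8: cell (3,0)='.' (+0 fires, +1 burnt)
  fire out at step 8

3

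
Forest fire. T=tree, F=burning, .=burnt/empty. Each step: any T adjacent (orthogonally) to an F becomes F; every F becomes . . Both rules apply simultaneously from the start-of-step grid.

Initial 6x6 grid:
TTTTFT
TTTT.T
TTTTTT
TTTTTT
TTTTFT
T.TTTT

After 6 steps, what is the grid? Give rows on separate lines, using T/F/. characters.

Step 1: 6 trees catch fire, 2 burn out
  TTTF.F
  TTTT.T
  TTTTTT
  TTTTFT
  TTTF.F
  T.TTFT
Step 2: 9 trees catch fire, 6 burn out
  TTF...
  TTTF.F
  TTTTFT
  TTTF.F
  TTF...
  T.TF.F
Step 3: 7 trees catch fire, 9 burn out
  TF....
  TTF...
  TTTF.F
  TTF...
  TF....
  T.F...
Step 4: 5 trees catch fire, 7 burn out
  F.....
  TF....
  TTF...
  TF....
  F.....
  T.....
Step 5: 4 trees catch fire, 5 burn out
  ......
  F.....
  TF....
  F.....
  ......
  F.....
Step 6: 1 trees catch fire, 4 burn out
  ......
  ......
  F.....
  ......
  ......
  ......

......
......
F.....
......
......
......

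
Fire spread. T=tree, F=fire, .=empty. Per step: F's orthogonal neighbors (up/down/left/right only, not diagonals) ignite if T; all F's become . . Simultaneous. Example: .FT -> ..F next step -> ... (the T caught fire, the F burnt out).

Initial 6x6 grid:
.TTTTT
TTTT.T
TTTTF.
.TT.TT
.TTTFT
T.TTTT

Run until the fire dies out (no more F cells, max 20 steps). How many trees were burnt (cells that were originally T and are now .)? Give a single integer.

Step 1: +5 fires, +2 burnt (F count now 5)
Step 2: +6 fires, +5 burnt (F count now 6)
Step 3: +6 fires, +6 burnt (F count now 6)
Step 4: +5 fires, +6 burnt (F count now 5)
Step 5: +3 fires, +5 burnt (F count now 3)
Step 6: +1 fires, +3 burnt (F count now 1)
Step 7: +0 fires, +1 burnt (F count now 0)
Fire out after step 7
Initially T: 27, now '.': 35
Total burnt (originally-T cells now '.'): 26

Answer: 26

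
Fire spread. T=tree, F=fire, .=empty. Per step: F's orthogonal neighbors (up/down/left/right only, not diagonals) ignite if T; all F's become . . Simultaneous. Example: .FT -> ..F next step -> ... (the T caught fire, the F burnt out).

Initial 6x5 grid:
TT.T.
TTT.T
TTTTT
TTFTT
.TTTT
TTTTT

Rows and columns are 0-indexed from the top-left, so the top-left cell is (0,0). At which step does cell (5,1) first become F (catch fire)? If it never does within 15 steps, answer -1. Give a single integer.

Step 1: cell (5,1)='T' (+4 fires, +1 burnt)
Step 2: cell (5,1)='T' (+8 fires, +4 burnt)
Step 3: cell (5,1)='F' (+6 fires, +8 burnt)
  -> target ignites at step 3
Step 4: cell (5,1)='.' (+5 fires, +6 burnt)
Step 5: cell (5,1)='.' (+1 fires, +5 burnt)
Step 6: cell (5,1)='.' (+0 fires, +1 burnt)
  fire out at step 6

3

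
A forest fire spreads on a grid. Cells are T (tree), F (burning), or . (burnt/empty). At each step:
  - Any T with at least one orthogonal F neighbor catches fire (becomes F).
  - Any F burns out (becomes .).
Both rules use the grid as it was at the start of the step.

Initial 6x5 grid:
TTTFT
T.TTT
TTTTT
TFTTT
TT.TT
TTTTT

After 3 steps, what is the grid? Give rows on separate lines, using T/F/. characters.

Step 1: 7 trees catch fire, 2 burn out
  TTF.F
  T.TFT
  TFTTT
  F.FTT
  TF.TT
  TTTTT
Step 2: 9 trees catch fire, 7 burn out
  TF...
  T.F.F
  F.FFT
  ...FT
  F..TT
  TFTTT
Step 3: 7 trees catch fire, 9 burn out
  F....
  F....
  ....F
  ....F
  ...FT
  F.FTT

F....
F....
....F
....F
...FT
F.FTT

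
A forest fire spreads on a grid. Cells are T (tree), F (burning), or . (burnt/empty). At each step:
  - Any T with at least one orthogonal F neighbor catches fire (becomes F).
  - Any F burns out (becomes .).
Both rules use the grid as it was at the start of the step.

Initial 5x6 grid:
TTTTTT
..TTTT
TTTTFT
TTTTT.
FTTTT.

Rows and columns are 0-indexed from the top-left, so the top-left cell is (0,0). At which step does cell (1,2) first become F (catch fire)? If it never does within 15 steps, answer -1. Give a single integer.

Step 1: cell (1,2)='T' (+6 fires, +2 burnt)
Step 2: cell (1,2)='T' (+9 fires, +6 burnt)
Step 3: cell (1,2)='F' (+6 fires, +9 burnt)
  -> target ignites at step 3
Step 4: cell (1,2)='.' (+1 fires, +6 burnt)
Step 5: cell (1,2)='.' (+1 fires, +1 burnt)
Step 6: cell (1,2)='.' (+1 fires, +1 burnt)
Step 7: cell (1,2)='.' (+0 fires, +1 burnt)
  fire out at step 7

3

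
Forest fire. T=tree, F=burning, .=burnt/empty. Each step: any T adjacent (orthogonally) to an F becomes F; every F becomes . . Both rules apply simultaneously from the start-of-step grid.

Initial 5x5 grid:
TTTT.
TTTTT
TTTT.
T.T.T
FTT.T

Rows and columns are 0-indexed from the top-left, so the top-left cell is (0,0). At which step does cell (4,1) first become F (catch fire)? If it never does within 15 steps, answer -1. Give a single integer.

Step 1: cell (4,1)='F' (+2 fires, +1 burnt)
  -> target ignites at step 1
Step 2: cell (4,1)='.' (+2 fires, +2 burnt)
Step 3: cell (4,1)='.' (+3 fires, +2 burnt)
Step 4: cell (4,1)='.' (+3 fires, +3 burnt)
Step 5: cell (4,1)='.' (+3 fires, +3 burnt)
Step 6: cell (4,1)='.' (+2 fires, +3 burnt)
Step 7: cell (4,1)='.' (+2 fires, +2 burnt)
Step 8: cell (4,1)='.' (+0 fires, +2 burnt)
  fire out at step 8

1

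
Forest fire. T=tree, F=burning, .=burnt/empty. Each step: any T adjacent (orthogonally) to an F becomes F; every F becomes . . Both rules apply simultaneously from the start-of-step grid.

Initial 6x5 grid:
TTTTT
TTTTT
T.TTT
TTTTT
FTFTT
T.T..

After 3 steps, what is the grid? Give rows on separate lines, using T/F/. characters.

Step 1: 6 trees catch fire, 2 burn out
  TTTTT
  TTTTT
  T.TTT
  FTFTT
  .F.FT
  F.F..
Step 2: 5 trees catch fire, 6 burn out
  TTTTT
  TTTTT
  F.FTT
  .F.FT
  ....F
  .....
Step 3: 4 trees catch fire, 5 burn out
  TTTTT
  FTFTT
  ...FT
  ....F
  .....
  .....

TTTTT
FTFTT
...FT
....F
.....
.....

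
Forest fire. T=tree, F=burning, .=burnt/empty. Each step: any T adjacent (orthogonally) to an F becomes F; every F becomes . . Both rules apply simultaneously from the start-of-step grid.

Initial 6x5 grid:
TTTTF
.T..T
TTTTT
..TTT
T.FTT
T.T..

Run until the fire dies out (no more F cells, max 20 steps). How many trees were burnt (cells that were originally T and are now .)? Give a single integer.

Step 1: +5 fires, +2 burnt (F count now 5)
Step 2: +5 fires, +5 burnt (F count now 5)
Step 3: +4 fires, +5 burnt (F count now 4)
Step 4: +3 fires, +4 burnt (F count now 3)
Step 5: +0 fires, +3 burnt (F count now 0)
Fire out after step 5
Initially T: 19, now '.': 28
Total burnt (originally-T cells now '.'): 17

Answer: 17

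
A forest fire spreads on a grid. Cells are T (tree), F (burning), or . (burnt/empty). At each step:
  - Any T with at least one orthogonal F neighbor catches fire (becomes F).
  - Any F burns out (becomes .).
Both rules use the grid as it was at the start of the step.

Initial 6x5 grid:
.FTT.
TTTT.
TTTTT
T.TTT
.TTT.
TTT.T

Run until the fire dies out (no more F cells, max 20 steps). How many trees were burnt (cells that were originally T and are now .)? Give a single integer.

Answer: 21

Derivation:
Step 1: +2 fires, +1 burnt (F count now 2)
Step 2: +4 fires, +2 burnt (F count now 4)
Step 3: +3 fires, +4 burnt (F count now 3)
Step 4: +3 fires, +3 burnt (F count now 3)
Step 5: +3 fires, +3 burnt (F count now 3)
Step 6: +4 fires, +3 burnt (F count now 4)
Step 7: +1 fires, +4 burnt (F count now 1)
Step 8: +1 fires, +1 burnt (F count now 1)
Step 9: +0 fires, +1 burnt (F count now 0)
Fire out after step 9
Initially T: 22, now '.': 29
Total burnt (originally-T cells now '.'): 21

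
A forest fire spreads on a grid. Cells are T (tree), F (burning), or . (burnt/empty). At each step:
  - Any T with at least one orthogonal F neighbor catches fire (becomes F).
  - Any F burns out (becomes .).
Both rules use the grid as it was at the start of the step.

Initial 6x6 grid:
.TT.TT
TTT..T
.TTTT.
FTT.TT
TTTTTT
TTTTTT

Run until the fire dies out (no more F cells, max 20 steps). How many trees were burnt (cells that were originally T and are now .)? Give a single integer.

Answer: 25

Derivation:
Step 1: +2 fires, +1 burnt (F count now 2)
Step 2: +4 fires, +2 burnt (F count now 4)
Step 3: +4 fires, +4 burnt (F count now 4)
Step 4: +6 fires, +4 burnt (F count now 6)
Step 5: +4 fires, +6 burnt (F count now 4)
Step 6: +3 fires, +4 burnt (F count now 3)
Step 7: +2 fires, +3 burnt (F count now 2)
Step 8: +0 fires, +2 burnt (F count now 0)
Fire out after step 8
Initially T: 28, now '.': 33
Total burnt (originally-T cells now '.'): 25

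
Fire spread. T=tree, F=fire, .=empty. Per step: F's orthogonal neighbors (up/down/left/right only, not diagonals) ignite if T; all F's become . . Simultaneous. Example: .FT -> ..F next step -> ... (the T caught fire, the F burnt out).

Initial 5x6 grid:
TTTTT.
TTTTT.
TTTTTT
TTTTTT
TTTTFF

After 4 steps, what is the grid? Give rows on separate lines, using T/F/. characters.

Step 1: 3 trees catch fire, 2 burn out
  TTTTT.
  TTTTT.
  TTTTTT
  TTTTFF
  TTTF..
Step 2: 4 trees catch fire, 3 burn out
  TTTTT.
  TTTTT.
  TTTTFF
  TTTF..
  TTF...
Step 3: 4 trees catch fire, 4 burn out
  TTTTT.
  TTTTF.
  TTTF..
  TTF...
  TF....
Step 4: 5 trees catch fire, 4 burn out
  TTTTF.
  TTTF..
  TTF...
  TF....
  F.....

TTTTF.
TTTF..
TTF...
TF....
F.....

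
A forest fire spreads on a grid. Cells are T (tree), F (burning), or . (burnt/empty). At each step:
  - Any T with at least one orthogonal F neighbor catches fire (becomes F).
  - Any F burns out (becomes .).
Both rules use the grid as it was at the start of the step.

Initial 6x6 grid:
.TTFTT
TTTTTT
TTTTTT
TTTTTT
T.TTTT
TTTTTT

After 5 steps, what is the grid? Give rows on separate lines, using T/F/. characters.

Step 1: 3 trees catch fire, 1 burn out
  .TF.FT
  TTTFTT
  TTTTTT
  TTTTTT
  T.TTTT
  TTTTTT
Step 2: 5 trees catch fire, 3 burn out
  .F...F
  TTF.FT
  TTTFTT
  TTTTTT
  T.TTTT
  TTTTTT
Step 3: 5 trees catch fire, 5 burn out
  ......
  TF...F
  TTF.FT
  TTTFTT
  T.TTTT
  TTTTTT
Step 4: 6 trees catch fire, 5 burn out
  ......
  F.....
  TF...F
  TTF.FT
  T.TFTT
  TTTTTT
Step 5: 6 trees catch fire, 6 burn out
  ......
  ......
  F.....
  TF...F
  T.F.FT
  TTTFTT

......
......
F.....
TF...F
T.F.FT
TTTFTT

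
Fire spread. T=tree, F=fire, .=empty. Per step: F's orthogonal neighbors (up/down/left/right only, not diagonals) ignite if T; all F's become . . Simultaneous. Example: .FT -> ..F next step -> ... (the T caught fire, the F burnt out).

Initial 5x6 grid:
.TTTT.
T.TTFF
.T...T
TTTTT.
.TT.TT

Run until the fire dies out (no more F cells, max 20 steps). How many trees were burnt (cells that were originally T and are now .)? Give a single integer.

Answer: 7

Derivation:
Step 1: +3 fires, +2 burnt (F count now 3)
Step 2: +2 fires, +3 burnt (F count now 2)
Step 3: +1 fires, +2 burnt (F count now 1)
Step 4: +1 fires, +1 burnt (F count now 1)
Step 5: +0 fires, +1 burnt (F count now 0)
Fire out after step 5
Initially T: 18, now '.': 19
Total burnt (originally-T cells now '.'): 7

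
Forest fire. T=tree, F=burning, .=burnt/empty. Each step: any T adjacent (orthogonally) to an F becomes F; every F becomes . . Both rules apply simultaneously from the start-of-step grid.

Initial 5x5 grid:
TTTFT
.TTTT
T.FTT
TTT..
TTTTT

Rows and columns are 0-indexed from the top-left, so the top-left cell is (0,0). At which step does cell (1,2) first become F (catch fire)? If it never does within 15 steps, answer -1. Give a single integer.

Step 1: cell (1,2)='F' (+6 fires, +2 burnt)
  -> target ignites at step 1
Step 2: cell (1,2)='.' (+6 fires, +6 burnt)
Step 3: cell (1,2)='.' (+4 fires, +6 burnt)
Step 4: cell (1,2)='.' (+3 fires, +4 burnt)
Step 5: cell (1,2)='.' (+0 fires, +3 burnt)
  fire out at step 5

1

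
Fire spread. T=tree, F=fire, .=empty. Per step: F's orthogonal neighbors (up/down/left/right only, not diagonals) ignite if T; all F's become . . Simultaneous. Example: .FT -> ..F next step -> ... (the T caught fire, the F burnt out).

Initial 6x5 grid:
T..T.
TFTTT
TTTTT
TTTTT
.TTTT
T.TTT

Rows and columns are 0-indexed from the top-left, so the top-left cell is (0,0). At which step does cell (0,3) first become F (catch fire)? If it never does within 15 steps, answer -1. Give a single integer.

Step 1: cell (0,3)='T' (+3 fires, +1 burnt)
Step 2: cell (0,3)='T' (+5 fires, +3 burnt)
Step 3: cell (0,3)='F' (+6 fires, +5 burnt)
  -> target ignites at step 3
Step 4: cell (0,3)='.' (+3 fires, +6 burnt)
Step 5: cell (0,3)='.' (+3 fires, +3 burnt)
Step 6: cell (0,3)='.' (+2 fires, +3 burnt)
Step 7: cell (0,3)='.' (+1 fires, +2 burnt)
Step 8: cell (0,3)='.' (+0 fires, +1 burnt)
  fire out at step 8

3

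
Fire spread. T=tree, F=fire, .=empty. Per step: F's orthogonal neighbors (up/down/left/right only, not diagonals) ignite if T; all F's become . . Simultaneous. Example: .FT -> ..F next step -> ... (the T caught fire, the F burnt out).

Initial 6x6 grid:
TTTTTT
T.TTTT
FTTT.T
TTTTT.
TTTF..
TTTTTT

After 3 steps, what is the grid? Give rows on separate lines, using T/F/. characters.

Step 1: 6 trees catch fire, 2 burn out
  TTTTTT
  F.TTTT
  .FTT.T
  FTTFT.
  TTF...
  TTTFTT
Step 2: 10 trees catch fire, 6 burn out
  FTTTTT
  ..TTTT
  ..FF.T
  .FF.F.
  FF....
  TTF.FT
Step 3: 6 trees catch fire, 10 burn out
  .FTTTT
  ..FFTT
  .....T
  ......
  ......
  FF...F

.FTTTT
..FFTT
.....T
......
......
FF...F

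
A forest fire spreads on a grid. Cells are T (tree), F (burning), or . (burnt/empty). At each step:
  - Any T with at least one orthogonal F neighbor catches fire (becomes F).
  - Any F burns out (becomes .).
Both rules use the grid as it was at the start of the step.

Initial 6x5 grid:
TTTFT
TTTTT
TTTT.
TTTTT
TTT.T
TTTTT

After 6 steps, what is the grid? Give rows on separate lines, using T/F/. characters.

Step 1: 3 trees catch fire, 1 burn out
  TTF.F
  TTTFT
  TTTT.
  TTTTT
  TTT.T
  TTTTT
Step 2: 4 trees catch fire, 3 burn out
  TF...
  TTF.F
  TTTF.
  TTTTT
  TTT.T
  TTTTT
Step 3: 4 trees catch fire, 4 burn out
  F....
  TF...
  TTF..
  TTTFT
  TTT.T
  TTTTT
Step 4: 4 trees catch fire, 4 burn out
  .....
  F....
  TF...
  TTF.F
  TTT.T
  TTTTT
Step 5: 4 trees catch fire, 4 burn out
  .....
  .....
  F....
  TF...
  TTF.F
  TTTTT
Step 6: 4 trees catch fire, 4 burn out
  .....
  .....
  .....
  F....
  TF...
  TTFTF

.....
.....
.....
F....
TF...
TTFTF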